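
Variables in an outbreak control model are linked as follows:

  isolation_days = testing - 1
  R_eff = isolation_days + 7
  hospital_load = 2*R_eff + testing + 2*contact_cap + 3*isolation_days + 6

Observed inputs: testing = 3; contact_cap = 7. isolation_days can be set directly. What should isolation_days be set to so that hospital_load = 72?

isolation_days = 7

Intervening on isolation_days fixes its value directly, overriding its dependence on testing.
Substituting into the hospital_load equation gives hospital_load = 5*isolation_days + 37.
Solve 5*isolation_days + 37 = 72: isolation_days = (72 - 37) / 5 = 7.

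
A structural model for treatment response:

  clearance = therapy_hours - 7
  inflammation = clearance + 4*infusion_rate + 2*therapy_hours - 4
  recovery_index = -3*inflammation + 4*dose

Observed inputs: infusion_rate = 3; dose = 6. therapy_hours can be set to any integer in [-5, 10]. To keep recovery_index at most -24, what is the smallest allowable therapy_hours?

therapy_hours = 5

Substituting into the inflammation equation gives inflammation = 3*therapy_hours + 1.
Substituting into the recovery_index equation gives recovery_index = -9*therapy_hours + 21.
Require -9*therapy_hours + 21 ≤ -24, so therapy_hours ≥ 5.
The smallest integer in [-5, 10] satisfying this is 5.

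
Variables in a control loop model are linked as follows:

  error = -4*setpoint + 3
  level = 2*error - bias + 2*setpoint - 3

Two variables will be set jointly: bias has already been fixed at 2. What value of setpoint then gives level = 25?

With bias held at 2:
Substituting into the level equation gives level = -6*setpoint + 1.
Solve -6*setpoint + 1 = 25: setpoint = (25 - 1) / -6 = -4.

setpoint = -4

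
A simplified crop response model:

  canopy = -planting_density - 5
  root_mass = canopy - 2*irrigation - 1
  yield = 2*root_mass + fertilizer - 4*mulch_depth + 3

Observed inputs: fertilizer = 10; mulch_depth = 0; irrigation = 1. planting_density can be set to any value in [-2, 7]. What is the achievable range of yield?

Substituting into the root_mass equation gives root_mass = -planting_density - 8.
Substituting into the yield equation gives yield = -2*planting_density - 3.
Linear in planting_density, so extremes are at the endpoints: planting_density = -2 gives yield = 1; planting_density = 7 gives yield = -17.

-17 to 1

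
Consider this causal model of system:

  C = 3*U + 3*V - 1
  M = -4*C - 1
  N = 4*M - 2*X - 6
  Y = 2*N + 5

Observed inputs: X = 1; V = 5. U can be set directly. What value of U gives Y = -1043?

U = 6

Substituting into the C equation gives C = 3*U + 14.
This gives M = -12*U - 57.
Substituting into the N equation gives N = -48*U - 236.
Substituting into the Y equation gives Y = -96*U - 467.
Solve -96*U - 467 = -1043: U = (-1043 + 467) / -96 = 6.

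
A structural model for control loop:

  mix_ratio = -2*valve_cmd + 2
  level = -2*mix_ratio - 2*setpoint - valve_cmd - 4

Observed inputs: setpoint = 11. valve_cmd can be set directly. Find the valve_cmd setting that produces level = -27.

valve_cmd = 1

Substituting into the level equation gives level = 3*valve_cmd - 30.
Solve 3*valve_cmd - 30 = -27: valve_cmd = (-27 + 30) / 3 = 1.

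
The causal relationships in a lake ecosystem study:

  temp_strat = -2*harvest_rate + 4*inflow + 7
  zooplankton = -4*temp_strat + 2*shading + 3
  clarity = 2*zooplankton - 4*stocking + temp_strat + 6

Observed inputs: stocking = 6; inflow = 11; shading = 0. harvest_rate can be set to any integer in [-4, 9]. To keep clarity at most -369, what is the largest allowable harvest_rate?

harvest_rate = 0

Substituting into the temp_strat equation gives temp_strat = -2*harvest_rate + 51.
Substituting into the zooplankton equation gives zooplankton = 8*harvest_rate - 201.
Substituting into the clarity equation gives clarity = 14*harvest_rate - 369.
Require 14*harvest_rate - 369 ≤ -369, so harvest_rate ≤ 0.
The largest integer in [-4, 9] satisfying this is 0.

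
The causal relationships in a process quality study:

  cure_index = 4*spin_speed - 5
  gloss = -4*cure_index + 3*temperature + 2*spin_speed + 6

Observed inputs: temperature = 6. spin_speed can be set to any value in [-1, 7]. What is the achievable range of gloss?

-54 to 58

Substituting into the gloss equation gives gloss = -14*spin_speed + 44.
Linear in spin_speed, so extremes are at the endpoints: spin_speed = -1 gives gloss = 58; spin_speed = 7 gives gloss = -54.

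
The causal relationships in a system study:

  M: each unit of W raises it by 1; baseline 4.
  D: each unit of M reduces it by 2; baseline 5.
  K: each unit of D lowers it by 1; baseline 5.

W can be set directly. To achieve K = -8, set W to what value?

Substituting into the D equation gives D = -2*W - 3.
Substituting into the K equation gives K = 2*W + 8.
Solve 2*W + 8 = -8: W = (-8 - 8) / 2 = -8.

W = -8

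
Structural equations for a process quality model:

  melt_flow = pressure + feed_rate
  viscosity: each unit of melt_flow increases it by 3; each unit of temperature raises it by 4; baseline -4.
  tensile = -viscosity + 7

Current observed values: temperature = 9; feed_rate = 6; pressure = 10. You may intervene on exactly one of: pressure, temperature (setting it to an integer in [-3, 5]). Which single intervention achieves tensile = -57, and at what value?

Intervening on pressure: tensile = -3*pressure - 43. Reaching -57 requires pressure = 14/3, not an integer.
Intervening on temperature: with other inputs at their observed values, tensile = -4*temperature - 37. Solving for -57 gives temperature = 5, within [-3, 5].

set temperature = 5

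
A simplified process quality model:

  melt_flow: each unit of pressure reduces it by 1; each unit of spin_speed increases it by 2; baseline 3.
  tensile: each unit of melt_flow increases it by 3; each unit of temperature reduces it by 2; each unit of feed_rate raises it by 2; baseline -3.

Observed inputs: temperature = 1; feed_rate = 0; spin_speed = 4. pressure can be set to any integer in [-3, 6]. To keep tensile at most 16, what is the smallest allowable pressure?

Substituting into the melt_flow equation gives melt_flow = -pressure + 11.
This gives tensile = -3*pressure + 28.
Require -3*pressure + 28 ≤ 16, so pressure ≥ 4.
The smallest integer in [-3, 6] satisfying this is 4.

pressure = 4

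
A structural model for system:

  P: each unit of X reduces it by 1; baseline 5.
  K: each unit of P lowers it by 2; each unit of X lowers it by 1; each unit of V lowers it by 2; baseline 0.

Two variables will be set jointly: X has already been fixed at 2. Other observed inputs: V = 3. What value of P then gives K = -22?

With X held at 2:
Intervening on P fixes its value directly, overriding its dependence on X.
Substituting into the K equation gives K = -2*P - 8.
Solve -2*P - 8 = -22: P = (-22 + 8) / -2 = 7.

P = 7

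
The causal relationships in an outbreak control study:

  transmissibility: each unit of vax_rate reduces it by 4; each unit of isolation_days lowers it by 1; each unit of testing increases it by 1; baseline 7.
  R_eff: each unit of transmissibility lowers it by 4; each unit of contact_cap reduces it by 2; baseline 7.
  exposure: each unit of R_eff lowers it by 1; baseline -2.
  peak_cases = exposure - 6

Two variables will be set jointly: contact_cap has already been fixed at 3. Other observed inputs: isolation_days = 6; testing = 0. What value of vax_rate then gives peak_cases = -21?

vax_rate = 1

With contact_cap held at 3:
Substituting into the transmissibility equation gives transmissibility = -4*vax_rate + 1.
Substituting into the R_eff equation gives R_eff = 16*vax_rate - 3.
exposure becomes -16*vax_rate + 1.
peak_cases becomes -16*vax_rate - 5.
Solve -16*vax_rate - 5 = -21: vax_rate = (-21 + 5) / -16 = 1.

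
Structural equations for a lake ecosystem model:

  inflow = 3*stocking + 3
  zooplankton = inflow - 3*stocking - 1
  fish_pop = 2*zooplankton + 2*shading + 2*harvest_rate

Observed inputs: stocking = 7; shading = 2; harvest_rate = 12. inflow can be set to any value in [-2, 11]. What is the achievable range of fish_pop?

Intervening on inflow fixes its value directly, overriding its dependence on stocking.
Substituting into the zooplankton equation gives zooplankton = inflow - 22.
Substituting into the fish_pop equation gives fish_pop = 2*inflow - 16.
Linear in inflow, so extremes are at the endpoints: inflow = -2 gives fish_pop = -20; inflow = 11 gives fish_pop = 6.

-20 to 6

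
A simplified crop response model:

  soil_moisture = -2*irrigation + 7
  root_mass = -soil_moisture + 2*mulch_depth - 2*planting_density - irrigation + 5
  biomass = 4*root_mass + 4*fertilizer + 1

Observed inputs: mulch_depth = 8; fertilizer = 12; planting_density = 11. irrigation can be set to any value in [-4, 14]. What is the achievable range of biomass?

1 to 73

Substituting into the root_mass equation gives root_mass = irrigation - 8.
So biomass = 4*irrigation + 17.
Linear in irrigation, so extremes are at the endpoints: irrigation = -4 gives biomass = 1; irrigation = 14 gives biomass = 73.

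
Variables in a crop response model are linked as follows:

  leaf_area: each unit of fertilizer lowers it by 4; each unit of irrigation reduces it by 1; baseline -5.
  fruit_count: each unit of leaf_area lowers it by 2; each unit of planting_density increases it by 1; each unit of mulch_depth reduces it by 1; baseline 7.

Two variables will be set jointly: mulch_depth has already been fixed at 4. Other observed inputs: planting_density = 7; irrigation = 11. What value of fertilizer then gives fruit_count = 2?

fertilizer = -5

With mulch_depth held at 4:
Substituting into the leaf_area equation gives leaf_area = -4*fertilizer - 16.
This gives fruit_count = 8*fertilizer + 42.
Solve 8*fertilizer + 42 = 2: fertilizer = (2 - 42) / 8 = -5.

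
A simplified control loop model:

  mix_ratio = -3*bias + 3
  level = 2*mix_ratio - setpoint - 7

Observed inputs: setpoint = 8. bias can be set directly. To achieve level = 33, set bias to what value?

Substituting into the level equation gives level = -6*bias - 9.
Solve -6*bias - 9 = 33: bias = (33 + 9) / -6 = -7.

bias = -7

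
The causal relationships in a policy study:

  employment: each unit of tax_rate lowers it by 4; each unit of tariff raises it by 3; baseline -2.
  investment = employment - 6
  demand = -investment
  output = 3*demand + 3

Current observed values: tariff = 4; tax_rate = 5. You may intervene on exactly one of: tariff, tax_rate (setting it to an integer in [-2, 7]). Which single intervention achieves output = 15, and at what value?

set tax_rate = 2

Intervening on tariff: output = -9*tariff + 87. Reaching 15 requires tariff = 8, outside [-2, 7].
Intervening on tax_rate: with other inputs at their observed values, output = 12*tax_rate - 9. Solving for 15 gives tax_rate = 2, within [-2, 7].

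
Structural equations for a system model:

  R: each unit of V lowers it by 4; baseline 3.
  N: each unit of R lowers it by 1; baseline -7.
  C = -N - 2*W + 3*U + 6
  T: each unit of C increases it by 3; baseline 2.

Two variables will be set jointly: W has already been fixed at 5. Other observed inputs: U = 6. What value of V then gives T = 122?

With W held at 5:
Substituting into the N equation gives N = 4*V - 10.
Substituting into the C equation gives C = -4*V + 24.
So T = -12*V + 74.
Solve -12*V + 74 = 122: V = (122 - 74) / -12 = -4.

V = -4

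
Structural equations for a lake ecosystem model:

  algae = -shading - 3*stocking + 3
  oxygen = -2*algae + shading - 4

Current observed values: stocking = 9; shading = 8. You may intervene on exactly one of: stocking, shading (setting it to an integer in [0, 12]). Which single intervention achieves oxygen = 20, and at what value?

set stocking = 1

Intervening on stocking: with other inputs at their observed values, oxygen = 6*stocking + 14. Solving for 20 gives stocking = 1, within [0, 12].
Intervening on shading: oxygen = 3*shading + 44. Reaching 20 requires shading = -8, outside [0, 12].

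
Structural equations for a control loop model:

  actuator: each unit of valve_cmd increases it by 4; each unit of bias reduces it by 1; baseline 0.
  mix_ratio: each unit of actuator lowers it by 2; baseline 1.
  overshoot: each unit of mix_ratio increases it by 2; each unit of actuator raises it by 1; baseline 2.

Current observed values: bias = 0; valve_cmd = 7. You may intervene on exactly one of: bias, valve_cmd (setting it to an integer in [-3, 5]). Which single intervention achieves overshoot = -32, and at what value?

Intervening on bias: overshoot = 3*bias - 80. Reaching -32 requires bias = 16, outside [-3, 5].
Intervening on valve_cmd: with other inputs at their observed values, overshoot = -12*valve_cmd + 4. Solving for -32 gives valve_cmd = 3, within [-3, 5].

set valve_cmd = 3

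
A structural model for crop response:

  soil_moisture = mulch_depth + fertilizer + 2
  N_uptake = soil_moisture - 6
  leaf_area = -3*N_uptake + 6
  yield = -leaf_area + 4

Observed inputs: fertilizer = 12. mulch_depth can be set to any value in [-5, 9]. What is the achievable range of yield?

7 to 49

Substituting into the soil_moisture equation gives soil_moisture = mulch_depth + 14.
This gives N_uptake = mulch_depth + 8.
This gives leaf_area = -3*mulch_depth - 18.
So yield = 3*mulch_depth + 22.
Linear in mulch_depth, so extremes are at the endpoints: mulch_depth = -5 gives yield = 7; mulch_depth = 9 gives yield = 49.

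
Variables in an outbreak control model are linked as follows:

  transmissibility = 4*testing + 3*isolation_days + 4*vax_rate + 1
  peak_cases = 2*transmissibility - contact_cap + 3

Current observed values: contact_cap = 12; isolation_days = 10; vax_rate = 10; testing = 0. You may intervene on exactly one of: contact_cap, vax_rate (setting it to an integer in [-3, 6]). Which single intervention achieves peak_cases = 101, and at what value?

set vax_rate = 6

Intervening on contact_cap: peak_cases = -contact_cap + 145. Reaching 101 requires contact_cap = 44, outside [-3, 6].
Intervening on vax_rate: with other inputs at their observed values, peak_cases = 8*vax_rate + 53. Solving for 101 gives vax_rate = 6, within [-3, 6].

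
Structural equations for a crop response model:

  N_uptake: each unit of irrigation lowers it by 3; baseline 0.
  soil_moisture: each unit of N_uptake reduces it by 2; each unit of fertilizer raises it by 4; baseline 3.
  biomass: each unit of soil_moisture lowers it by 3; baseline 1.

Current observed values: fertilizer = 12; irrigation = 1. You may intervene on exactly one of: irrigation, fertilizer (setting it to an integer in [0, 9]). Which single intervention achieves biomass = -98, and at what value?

set fertilizer = 6

Intervening on irrigation: biomass = -18*irrigation - 152. Reaching -98 requires irrigation = -3, outside [0, 9].
Intervening on fertilizer: with other inputs at their observed values, biomass = -12*fertilizer - 26. Solving for -98 gives fertilizer = 6, within [0, 9].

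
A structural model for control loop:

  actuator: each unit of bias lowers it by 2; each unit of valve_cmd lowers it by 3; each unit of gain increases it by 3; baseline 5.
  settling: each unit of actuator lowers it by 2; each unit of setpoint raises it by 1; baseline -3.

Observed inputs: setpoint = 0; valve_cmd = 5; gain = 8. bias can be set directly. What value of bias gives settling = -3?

Substituting into the actuator equation gives actuator = -2*bias + 14.
Substituting into the settling equation gives settling = 4*bias - 31.
Solve 4*bias - 31 = -3: bias = (-3 + 31) / 4 = 7.

bias = 7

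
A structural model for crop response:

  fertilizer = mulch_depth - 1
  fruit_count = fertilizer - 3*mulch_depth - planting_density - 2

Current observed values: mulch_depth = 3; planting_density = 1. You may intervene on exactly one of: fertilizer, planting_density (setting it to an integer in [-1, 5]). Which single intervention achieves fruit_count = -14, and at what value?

set planting_density = 5

Intervening on fertilizer: fruit_count = fertilizer - 12. Reaching -14 requires fertilizer = -2, outside [-1, 5].
Intervening on planting_density: with other inputs at their observed values, fruit_count = -planting_density - 9. Solving for -14 gives planting_density = 5, within [-1, 5].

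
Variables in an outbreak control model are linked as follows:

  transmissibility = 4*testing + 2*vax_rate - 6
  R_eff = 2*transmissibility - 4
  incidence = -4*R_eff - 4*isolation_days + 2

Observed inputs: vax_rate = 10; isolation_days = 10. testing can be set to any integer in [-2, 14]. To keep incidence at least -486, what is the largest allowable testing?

testing = 11

Substituting into the transmissibility equation gives transmissibility = 4*testing + 14.
Substituting into the R_eff equation gives R_eff = 8*testing + 24.
Substituting into the incidence equation gives incidence = -32*testing - 134.
Require -32*testing - 134 ≥ -486, so testing ≤ 11.
The largest integer in [-2, 14] satisfying this is 11.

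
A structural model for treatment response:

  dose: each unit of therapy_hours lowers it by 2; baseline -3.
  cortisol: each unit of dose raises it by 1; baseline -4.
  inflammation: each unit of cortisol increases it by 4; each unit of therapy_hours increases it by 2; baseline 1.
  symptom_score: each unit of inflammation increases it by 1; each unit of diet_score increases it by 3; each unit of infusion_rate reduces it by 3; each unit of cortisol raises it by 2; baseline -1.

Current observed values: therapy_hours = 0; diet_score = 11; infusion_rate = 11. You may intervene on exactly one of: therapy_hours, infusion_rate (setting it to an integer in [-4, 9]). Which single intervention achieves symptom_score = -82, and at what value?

set therapy_hours = 4

Intervening on therapy_hours: with other inputs at their observed values, symptom_score = -10*therapy_hours - 42. Solving for -82 gives therapy_hours = 4, within [-4, 9].
Intervening on infusion_rate: symptom_score = -3*infusion_rate - 9. Reaching -82 requires infusion_rate = 73/3, not an integer.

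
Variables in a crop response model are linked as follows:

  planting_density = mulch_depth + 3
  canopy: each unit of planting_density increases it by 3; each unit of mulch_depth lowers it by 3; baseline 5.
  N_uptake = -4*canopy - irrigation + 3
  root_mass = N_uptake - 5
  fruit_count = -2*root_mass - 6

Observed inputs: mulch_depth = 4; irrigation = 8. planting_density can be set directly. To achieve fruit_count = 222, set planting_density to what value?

Intervening on planting_density fixes its value directly, overriding its dependence on mulch_depth.
Substituting into the canopy equation gives canopy = 3*planting_density - 7.
N_uptake becomes -12*planting_density + 23.
root_mass becomes -12*planting_density + 18.
Substituting into the fruit_count equation gives fruit_count = 24*planting_density - 42.
Solve 24*planting_density - 42 = 222: planting_density = (222 + 42) / 24 = 11.

planting_density = 11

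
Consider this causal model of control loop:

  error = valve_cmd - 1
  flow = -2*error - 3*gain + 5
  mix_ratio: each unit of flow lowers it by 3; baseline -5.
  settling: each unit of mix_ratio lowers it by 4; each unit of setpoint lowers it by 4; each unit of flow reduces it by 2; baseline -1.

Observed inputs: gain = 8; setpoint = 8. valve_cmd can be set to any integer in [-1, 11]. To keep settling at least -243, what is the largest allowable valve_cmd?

valve_cmd = 3

Substituting into the flow equation gives flow = -2*valve_cmd - 17.
Substituting into the mix_ratio equation gives mix_ratio = 6*valve_cmd + 46.
Substituting into the settling equation gives settling = -20*valve_cmd - 183.
Require -20*valve_cmd - 183 ≥ -243, so valve_cmd ≤ 3.
The largest integer in [-1, 11] satisfying this is 3.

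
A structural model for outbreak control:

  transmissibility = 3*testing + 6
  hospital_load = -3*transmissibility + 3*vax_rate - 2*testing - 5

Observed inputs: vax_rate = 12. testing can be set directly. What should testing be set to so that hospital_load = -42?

Substituting into the hospital_load equation gives hospital_load = -11*testing + 13.
Solve -11*testing + 13 = -42: testing = (-42 - 13) / -11 = 5.

testing = 5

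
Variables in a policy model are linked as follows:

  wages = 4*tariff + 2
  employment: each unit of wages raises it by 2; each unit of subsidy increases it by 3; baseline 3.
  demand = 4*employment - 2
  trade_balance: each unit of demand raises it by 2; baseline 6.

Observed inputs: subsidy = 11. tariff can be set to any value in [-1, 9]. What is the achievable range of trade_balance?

Substituting into the employment equation gives employment = 8*tariff + 40.
Substituting into the demand equation gives demand = 32*tariff + 158.
So trade_balance = 64*tariff + 322.
Linear in tariff, so extremes are at the endpoints: tariff = -1 gives trade_balance = 258; tariff = 9 gives trade_balance = 898.

258 to 898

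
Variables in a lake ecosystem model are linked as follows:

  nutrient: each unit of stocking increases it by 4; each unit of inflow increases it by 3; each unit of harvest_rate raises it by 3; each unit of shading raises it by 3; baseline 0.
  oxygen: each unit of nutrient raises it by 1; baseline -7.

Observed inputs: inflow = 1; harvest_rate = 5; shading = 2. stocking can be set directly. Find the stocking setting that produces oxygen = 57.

Substituting into the nutrient equation gives nutrient = 4*stocking + 24.
So oxygen = 4*stocking + 17.
Solve 4*stocking + 17 = 57: stocking = (57 - 17) / 4 = 10.

stocking = 10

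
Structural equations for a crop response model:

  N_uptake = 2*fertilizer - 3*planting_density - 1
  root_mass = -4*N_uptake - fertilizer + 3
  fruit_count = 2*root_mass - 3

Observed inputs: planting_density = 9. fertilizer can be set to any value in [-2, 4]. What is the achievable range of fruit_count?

Substituting into the N_uptake equation gives N_uptake = 2*fertilizer - 28.
Substituting into the root_mass equation gives root_mass = -9*fertilizer + 115.
This gives fruit_count = -18*fertilizer + 227.
Linear in fertilizer, so extremes are at the endpoints: fertilizer = -2 gives fruit_count = 263; fertilizer = 4 gives fruit_count = 155.

155 to 263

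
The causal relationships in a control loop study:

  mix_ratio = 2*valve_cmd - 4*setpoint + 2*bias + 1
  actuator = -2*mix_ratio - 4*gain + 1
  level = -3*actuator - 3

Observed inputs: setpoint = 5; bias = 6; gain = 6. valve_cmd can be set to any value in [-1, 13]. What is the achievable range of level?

12 to 180

Substituting into the mix_ratio equation gives mix_ratio = 2*valve_cmd - 7.
Substituting into the actuator equation gives actuator = -4*valve_cmd - 9.
This gives level = 12*valve_cmd + 24.
Linear in valve_cmd, so extremes are at the endpoints: valve_cmd = -1 gives level = 12; valve_cmd = 13 gives level = 180.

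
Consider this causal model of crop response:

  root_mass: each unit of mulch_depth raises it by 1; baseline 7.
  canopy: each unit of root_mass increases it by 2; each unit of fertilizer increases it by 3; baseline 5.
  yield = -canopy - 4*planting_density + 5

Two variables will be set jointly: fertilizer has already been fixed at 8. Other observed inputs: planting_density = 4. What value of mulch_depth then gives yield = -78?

mulch_depth = 12

With fertilizer held at 8:
Substituting into the canopy equation gives canopy = 2*mulch_depth + 43.
yield becomes -2*mulch_depth - 54.
Solve -2*mulch_depth - 54 = -78: mulch_depth = (-78 + 54) / -2 = 12.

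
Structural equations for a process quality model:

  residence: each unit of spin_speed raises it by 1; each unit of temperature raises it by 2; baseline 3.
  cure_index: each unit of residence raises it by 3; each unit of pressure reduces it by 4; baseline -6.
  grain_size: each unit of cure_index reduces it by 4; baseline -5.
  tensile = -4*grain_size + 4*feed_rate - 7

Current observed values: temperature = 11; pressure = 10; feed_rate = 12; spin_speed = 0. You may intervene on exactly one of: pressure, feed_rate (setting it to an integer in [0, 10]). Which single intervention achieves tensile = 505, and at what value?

Intervening on pressure: tensile = -64*pressure + 1165. Reaching 505 requires pressure = 165/16, not an integer.
Intervening on feed_rate: with other inputs at their observed values, tensile = 4*feed_rate + 477. Solving for 505 gives feed_rate = 7, within [0, 10].

set feed_rate = 7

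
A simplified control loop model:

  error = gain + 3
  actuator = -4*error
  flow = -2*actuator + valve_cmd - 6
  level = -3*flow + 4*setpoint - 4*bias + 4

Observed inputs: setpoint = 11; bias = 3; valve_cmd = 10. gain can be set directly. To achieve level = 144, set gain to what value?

gain = -8

Substituting into the actuator equation gives actuator = -4*gain - 12.
Substituting into the flow equation gives flow = 8*gain + 28.
Substituting into the level equation gives level = -24*gain - 48.
Solve -24*gain - 48 = 144: gain = (144 + 48) / -24 = -8.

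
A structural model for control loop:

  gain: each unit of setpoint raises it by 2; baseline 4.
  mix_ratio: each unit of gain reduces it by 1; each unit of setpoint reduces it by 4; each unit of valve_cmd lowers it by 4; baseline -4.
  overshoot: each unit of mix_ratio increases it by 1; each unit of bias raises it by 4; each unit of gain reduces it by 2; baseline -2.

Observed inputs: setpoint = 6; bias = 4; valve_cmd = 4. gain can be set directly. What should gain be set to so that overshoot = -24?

gain = -2

Intervening on gain fixes its value directly, overriding its dependence on setpoint.
Substituting into the mix_ratio equation gives mix_ratio = -gain - 44.
So overshoot = -3*gain - 30.
Solve -3*gain - 30 = -24: gain = (-24 + 30) / -3 = -2.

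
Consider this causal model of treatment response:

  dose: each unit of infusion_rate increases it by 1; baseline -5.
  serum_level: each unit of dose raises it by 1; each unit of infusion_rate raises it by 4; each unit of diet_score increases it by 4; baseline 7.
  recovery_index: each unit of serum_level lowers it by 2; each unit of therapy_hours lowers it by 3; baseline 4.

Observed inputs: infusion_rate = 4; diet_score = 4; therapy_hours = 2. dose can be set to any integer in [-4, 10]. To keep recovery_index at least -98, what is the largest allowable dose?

Intervening on dose fixes its value directly, overriding its dependence on infusion_rate.
Substituting into the serum_level equation gives serum_level = dose + 39.
This gives recovery_index = -2*dose - 80.
Require -2*dose - 80 ≥ -98, so dose ≤ 9.
The largest integer in [-4, 10] satisfying this is 9.

dose = 9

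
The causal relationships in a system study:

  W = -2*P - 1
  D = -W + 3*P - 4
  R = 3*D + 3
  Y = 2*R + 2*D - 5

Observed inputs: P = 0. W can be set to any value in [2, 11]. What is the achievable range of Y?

-119 to -47

Intervening on W fixes its value directly, overriding its dependence on P.
Substituting into the D equation gives D = -W - 4.
Substituting into the R equation gives R = -3*W - 9.
So Y = -8*W - 31.
Linear in W, so extremes are at the endpoints: W = 2 gives Y = -47; W = 11 gives Y = -119.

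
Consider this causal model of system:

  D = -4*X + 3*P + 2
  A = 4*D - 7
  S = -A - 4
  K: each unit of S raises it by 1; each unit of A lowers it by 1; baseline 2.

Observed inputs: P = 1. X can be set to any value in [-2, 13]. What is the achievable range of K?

Substituting into the D equation gives D = -4*X + 5.
So A = -16*X + 13.
So S = 16*X - 17.
K becomes 32*X - 28.
Linear in X, so extremes are at the endpoints: X = -2 gives K = -92; X = 13 gives K = 388.

-92 to 388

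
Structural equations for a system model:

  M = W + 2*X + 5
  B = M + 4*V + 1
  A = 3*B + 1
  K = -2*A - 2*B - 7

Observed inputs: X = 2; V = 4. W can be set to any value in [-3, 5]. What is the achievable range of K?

Substituting into the M equation gives M = W + 9.
So B = W + 26.
Substituting into the A equation gives A = 3*W + 79.
This gives K = -8*W - 217.
Linear in W, so extremes are at the endpoints: W = -3 gives K = -193; W = 5 gives K = -257.

-257 to -193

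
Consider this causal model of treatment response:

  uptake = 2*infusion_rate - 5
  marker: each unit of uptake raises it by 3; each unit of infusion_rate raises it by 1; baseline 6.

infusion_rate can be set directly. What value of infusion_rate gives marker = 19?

infusion_rate = 4

Substituting into the marker equation gives marker = 7*infusion_rate - 9.
Solve 7*infusion_rate - 9 = 19: infusion_rate = (19 + 9) / 7 = 4.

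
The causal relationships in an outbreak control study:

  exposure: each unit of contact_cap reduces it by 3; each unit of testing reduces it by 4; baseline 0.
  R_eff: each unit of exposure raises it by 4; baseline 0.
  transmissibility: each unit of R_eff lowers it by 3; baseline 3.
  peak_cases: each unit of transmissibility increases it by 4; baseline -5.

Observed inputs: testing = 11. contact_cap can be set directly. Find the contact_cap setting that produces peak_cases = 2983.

contact_cap = 6

Substituting into the exposure equation gives exposure = -3*contact_cap - 44.
Substituting into the R_eff equation gives R_eff = -12*contact_cap - 176.
Substituting into the transmissibility equation gives transmissibility = 36*contact_cap + 531.
Substituting into the peak_cases equation gives peak_cases = 144*contact_cap + 2119.
Solve 144*contact_cap + 2119 = 2983: contact_cap = (2983 - 2119) / 144 = 6.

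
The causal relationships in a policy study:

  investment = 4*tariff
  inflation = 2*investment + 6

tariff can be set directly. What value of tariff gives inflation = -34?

tariff = -5

Substituting into the inflation equation gives inflation = 8*tariff + 6.
Solve 8*tariff + 6 = -34: tariff = (-34 - 6) / 8 = -5.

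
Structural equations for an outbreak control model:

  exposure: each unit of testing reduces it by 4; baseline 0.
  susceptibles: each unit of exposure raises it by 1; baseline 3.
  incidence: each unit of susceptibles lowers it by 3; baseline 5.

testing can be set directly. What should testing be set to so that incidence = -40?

Substituting into the susceptibles equation gives susceptibles = -4*testing + 3.
Substituting into the incidence equation gives incidence = 12*testing - 4.
Solve 12*testing - 4 = -40: testing = (-40 + 4) / 12 = -3.

testing = -3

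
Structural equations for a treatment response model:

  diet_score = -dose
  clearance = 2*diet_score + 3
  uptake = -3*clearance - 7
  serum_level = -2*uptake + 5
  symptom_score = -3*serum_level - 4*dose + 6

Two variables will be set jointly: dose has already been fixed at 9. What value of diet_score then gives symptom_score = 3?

With dose held at 9:
Intervening on diet_score fixes its value directly, overriding its dependence on dose.
Substituting into the uptake equation gives uptake = -6*diet_score - 16.
serum_level becomes 12*diet_score + 37.
Substituting into the symptom_score equation gives symptom_score = -36*diet_score - 141.
Solve -36*diet_score - 141 = 3: diet_score = (3 + 141) / -36 = -4.

diet_score = -4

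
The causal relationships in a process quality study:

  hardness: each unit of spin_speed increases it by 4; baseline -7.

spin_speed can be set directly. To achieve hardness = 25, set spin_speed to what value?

Solve 4*spin_speed - 7 = 25: spin_speed = (25 + 7) / 4 = 8.

spin_speed = 8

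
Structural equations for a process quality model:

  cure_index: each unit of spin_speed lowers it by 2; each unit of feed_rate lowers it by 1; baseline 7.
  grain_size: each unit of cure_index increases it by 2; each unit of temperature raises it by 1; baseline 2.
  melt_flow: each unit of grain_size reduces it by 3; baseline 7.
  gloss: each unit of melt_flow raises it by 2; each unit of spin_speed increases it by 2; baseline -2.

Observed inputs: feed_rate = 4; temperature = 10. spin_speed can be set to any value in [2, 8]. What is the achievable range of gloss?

Substituting into the cure_index equation gives cure_index = -2*spin_speed + 3.
Substituting into the grain_size equation gives grain_size = -4*spin_speed + 18.
Substituting into the melt_flow equation gives melt_flow = 12*spin_speed - 47.
Substituting into the gloss equation gives gloss = 26*spin_speed - 96.
Linear in spin_speed, so extremes are at the endpoints: spin_speed = 2 gives gloss = -44; spin_speed = 8 gives gloss = 112.

-44 to 112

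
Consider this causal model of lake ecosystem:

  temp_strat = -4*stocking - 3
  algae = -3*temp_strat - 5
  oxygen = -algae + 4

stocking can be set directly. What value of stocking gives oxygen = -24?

stocking = 2

Substituting into the algae equation gives algae = 12*stocking + 4.
oxygen becomes -12*stocking.
Solve -12*stocking = -24: stocking = -24 / -12 = 2.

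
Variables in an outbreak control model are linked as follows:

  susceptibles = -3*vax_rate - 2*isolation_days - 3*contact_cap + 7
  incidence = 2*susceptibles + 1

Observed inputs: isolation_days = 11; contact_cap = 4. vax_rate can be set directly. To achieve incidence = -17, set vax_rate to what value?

vax_rate = -6

Substituting into the susceptibles equation gives susceptibles = -3*vax_rate - 27.
Substituting into the incidence equation gives incidence = -6*vax_rate - 53.
Solve -6*vax_rate - 53 = -17: vax_rate = (-17 + 53) / -6 = -6.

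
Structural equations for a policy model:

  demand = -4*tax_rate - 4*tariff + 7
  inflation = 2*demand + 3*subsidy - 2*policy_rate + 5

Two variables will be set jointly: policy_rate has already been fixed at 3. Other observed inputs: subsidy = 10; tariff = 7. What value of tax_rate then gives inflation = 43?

With policy_rate held at 3:
Substituting into the demand equation gives demand = -4*tax_rate - 21.
Substituting into the inflation equation gives inflation = -8*tax_rate - 13.
Solve -8*tax_rate - 13 = 43: tax_rate = (43 + 13) / -8 = -7.

tax_rate = -7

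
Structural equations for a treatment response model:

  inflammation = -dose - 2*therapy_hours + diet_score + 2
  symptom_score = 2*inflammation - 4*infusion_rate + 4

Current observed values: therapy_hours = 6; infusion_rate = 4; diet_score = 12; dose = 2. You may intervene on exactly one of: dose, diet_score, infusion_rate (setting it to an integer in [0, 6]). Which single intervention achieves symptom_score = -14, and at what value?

Intervening on dose: with other inputs at their observed values, symptom_score = -2*dose - 8. Solving for -14 gives dose = 3, within [0, 6].
Intervening on diet_score: symptom_score = 2*diet_score - 36. Reaching -14 requires diet_score = 11, outside [0, 6].
Intervening on infusion_rate: symptom_score = -4*infusion_rate + 4. Reaching -14 requires infusion_rate = 9/2, not an integer.

set dose = 3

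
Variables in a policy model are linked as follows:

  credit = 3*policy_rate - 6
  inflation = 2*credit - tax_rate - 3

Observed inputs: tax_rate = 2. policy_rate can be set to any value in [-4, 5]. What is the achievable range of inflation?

Substituting into the inflation equation gives inflation = 6*policy_rate - 17.
Linear in policy_rate, so extremes are at the endpoints: policy_rate = -4 gives inflation = -41; policy_rate = 5 gives inflation = 13.

-41 to 13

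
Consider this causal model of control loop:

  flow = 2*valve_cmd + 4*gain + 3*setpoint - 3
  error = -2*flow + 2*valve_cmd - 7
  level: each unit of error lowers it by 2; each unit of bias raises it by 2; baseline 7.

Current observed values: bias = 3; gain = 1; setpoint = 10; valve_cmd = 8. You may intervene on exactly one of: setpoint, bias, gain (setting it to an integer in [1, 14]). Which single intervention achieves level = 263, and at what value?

Intervening on setpoint: level = 12*setpoint + 63. Reaching 263 requires setpoint = 50/3, not an integer.
Intervening on bias: level = 2*bias + 177. Reaching 263 requires bias = 43, outside [1, 14].
Intervening on gain: with other inputs at their observed values, level = 16*gain + 167. Solving for 263 gives gain = 6, within [1, 14].

set gain = 6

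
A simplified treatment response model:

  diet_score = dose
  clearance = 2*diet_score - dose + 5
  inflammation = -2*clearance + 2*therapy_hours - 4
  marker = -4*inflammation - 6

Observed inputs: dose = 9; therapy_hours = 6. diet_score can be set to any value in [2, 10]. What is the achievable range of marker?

Intervening on diet_score fixes its value directly, overriding its dependence on dose.
Substituting into the clearance equation gives clearance = 2*diet_score - 4.
inflammation becomes -4*diet_score + 16.
This gives marker = 16*diet_score - 70.
Linear in diet_score, so extremes are at the endpoints: diet_score = 2 gives marker = -38; diet_score = 10 gives marker = 90.

-38 to 90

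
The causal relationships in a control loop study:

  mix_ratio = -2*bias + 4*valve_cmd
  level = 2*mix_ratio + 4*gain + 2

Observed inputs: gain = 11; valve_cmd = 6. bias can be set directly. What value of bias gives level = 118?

Substituting into the mix_ratio equation gives mix_ratio = -2*bias + 24.
This gives level = -4*bias + 94.
Solve -4*bias + 94 = 118: bias = (118 - 94) / -4 = -6.

bias = -6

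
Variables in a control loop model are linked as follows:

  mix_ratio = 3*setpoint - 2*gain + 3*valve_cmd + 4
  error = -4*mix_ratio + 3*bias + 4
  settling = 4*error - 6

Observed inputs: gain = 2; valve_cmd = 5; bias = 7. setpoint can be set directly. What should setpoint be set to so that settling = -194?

setpoint = 1

Substituting into the mix_ratio equation gives mix_ratio = 3*setpoint + 15.
So error = -12*setpoint - 35.
Substituting into the settling equation gives settling = -48*setpoint - 146.
Solve -48*setpoint - 146 = -194: setpoint = (-194 + 146) / -48 = 1.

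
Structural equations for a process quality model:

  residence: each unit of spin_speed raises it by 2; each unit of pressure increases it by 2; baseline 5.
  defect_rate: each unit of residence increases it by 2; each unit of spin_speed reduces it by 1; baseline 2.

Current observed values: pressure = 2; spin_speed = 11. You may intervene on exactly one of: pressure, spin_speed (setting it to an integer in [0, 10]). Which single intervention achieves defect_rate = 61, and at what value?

Intervening on pressure: with other inputs at their observed values, defect_rate = 4*pressure + 45. Solving for 61 gives pressure = 4, within [0, 10].
Intervening on spin_speed: defect_rate = 3*spin_speed + 20. Reaching 61 requires spin_speed = 41/3, not an integer.

set pressure = 4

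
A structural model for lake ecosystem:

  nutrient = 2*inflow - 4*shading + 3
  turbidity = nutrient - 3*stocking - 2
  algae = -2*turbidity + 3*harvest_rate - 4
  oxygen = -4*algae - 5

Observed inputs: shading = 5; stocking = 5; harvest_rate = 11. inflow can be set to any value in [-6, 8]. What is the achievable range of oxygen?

-489 to -265

Substituting into the nutrient equation gives nutrient = 2*inflow - 17.
turbidity becomes 2*inflow - 34.
So algae = -4*inflow + 97.
So oxygen = 16*inflow - 393.
Linear in inflow, so extremes are at the endpoints: inflow = -6 gives oxygen = -489; inflow = 8 gives oxygen = -265.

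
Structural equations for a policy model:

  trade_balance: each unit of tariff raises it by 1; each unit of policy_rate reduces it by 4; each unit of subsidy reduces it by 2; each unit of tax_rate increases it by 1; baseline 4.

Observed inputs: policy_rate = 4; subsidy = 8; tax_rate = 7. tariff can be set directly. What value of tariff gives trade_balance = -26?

tariff = -5

Substituting into the trade_balance equation gives trade_balance = tariff - 21.
Solve tariff - 21 = -26: tariff = (-26 + 21) / 1 = -5.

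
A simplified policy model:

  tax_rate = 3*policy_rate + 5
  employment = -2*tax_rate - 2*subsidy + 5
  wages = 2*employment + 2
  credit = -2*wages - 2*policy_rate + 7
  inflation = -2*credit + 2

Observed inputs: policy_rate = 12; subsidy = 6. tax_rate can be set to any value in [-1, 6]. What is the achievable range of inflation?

Intervening on tax_rate fixes its value directly, overriding its dependence on policy_rate.
Substituting into the employment equation gives employment = -2*tax_rate - 7.
Substituting into the wages equation gives wages = -4*tax_rate - 12.
Substituting into the credit equation gives credit = 8*tax_rate + 7.
So inflation = -16*tax_rate - 12.
Linear in tax_rate, so extremes are at the endpoints: tax_rate = -1 gives inflation = 4; tax_rate = 6 gives inflation = -108.

-108 to 4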